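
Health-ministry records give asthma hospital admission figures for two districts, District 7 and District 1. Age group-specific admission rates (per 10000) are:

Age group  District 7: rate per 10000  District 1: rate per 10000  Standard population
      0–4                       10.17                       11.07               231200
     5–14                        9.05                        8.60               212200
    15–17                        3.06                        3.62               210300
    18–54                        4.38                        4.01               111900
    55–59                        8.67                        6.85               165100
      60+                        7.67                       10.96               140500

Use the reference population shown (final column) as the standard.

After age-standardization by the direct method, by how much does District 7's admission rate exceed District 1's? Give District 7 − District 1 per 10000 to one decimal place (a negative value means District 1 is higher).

-0.3

Standard total = 1071200; weights = 0.2158, 0.1981, 0.1963, 0.1045, 0.1541, 0.1312.
District 7: 0.2158×10.17 + 0.1981×9.05 + 0.1963×3.06 + 0.1045×4.38 + 0.1541×8.67 + 0.1312×7.67 = 7.3884 per 10000.
District 1: 0.2158×11.07 + 0.1981×8.60 + 0.1963×3.62 + 0.1045×4.01 + 0.1541×6.85 + 0.1312×10.96 = 7.7158 per 10000.
Difference = 7.3884 − 7.7158 = -0.3274.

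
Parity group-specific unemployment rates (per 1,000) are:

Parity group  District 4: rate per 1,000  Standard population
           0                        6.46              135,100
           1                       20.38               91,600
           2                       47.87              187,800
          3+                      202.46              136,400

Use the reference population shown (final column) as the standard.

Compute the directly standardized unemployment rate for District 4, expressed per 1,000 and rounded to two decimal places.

Standard total = 550,900; weights = 0.2452, 0.1663, 0.3409, 0.2476.
Standardized rate: 0.2452×6.46 + 0.1663×20.38 + 0.3409×47.87 + 0.2476×202.46 = 71.4196 per 1,000.

71.42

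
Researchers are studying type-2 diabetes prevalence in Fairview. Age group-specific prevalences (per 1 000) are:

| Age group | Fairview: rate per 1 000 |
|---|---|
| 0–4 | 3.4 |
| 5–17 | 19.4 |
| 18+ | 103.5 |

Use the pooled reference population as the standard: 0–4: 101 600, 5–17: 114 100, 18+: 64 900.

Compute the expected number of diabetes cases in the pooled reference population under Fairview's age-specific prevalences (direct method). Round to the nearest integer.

9276

Expected diabetes cases = Σ (standard pop × age-specific rate ÷ 1 000)
= 101 600×3.4/1 000 + 114 100×19.4/1 000 + 64 900×103.5/1 000
= 345.44 + 2213.54 + 6717.15 = 9276.13.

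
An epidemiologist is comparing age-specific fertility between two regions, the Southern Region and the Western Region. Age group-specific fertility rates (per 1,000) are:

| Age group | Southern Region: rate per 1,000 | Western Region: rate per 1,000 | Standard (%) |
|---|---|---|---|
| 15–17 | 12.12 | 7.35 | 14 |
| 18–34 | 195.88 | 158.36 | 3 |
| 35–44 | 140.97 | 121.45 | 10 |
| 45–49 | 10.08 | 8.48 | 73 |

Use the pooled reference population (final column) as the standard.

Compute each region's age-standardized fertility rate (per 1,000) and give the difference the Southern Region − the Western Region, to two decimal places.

4.91

Standard weights: 0.14, 0.03, 0.10, 0.73.
The Southern Region: 0.1400×12.12 + 0.0300×195.88 + 0.1000×140.97 + 0.7300×10.08 = 29.0286 per 1,000.
The Western Region: 0.1400×7.35 + 0.0300×158.36 + 0.1000×121.45 + 0.7300×8.48 = 24.1152 per 1,000.
Difference = 29.0286 − 24.1152 = 4.9134.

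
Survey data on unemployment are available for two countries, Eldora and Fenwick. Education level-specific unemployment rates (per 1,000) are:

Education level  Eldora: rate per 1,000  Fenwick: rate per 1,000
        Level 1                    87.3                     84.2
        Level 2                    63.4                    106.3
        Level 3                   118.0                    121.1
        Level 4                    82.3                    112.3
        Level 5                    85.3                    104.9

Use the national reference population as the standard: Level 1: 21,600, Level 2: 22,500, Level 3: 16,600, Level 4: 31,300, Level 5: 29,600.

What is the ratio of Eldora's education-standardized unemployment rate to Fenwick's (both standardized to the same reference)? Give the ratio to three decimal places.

0.808

Standard total = 121,600; weights = 0.1776, 0.1850, 0.1365, 0.2574, 0.2434.
Eldora: 0.1776×87.3 + 0.1850×63.4 + 0.1365×118.0 + 0.2574×82.3 + 0.2434×85.3 = 85.2948 per 1,000.
Fenwick: 0.1776×84.2 + 0.1850×106.3 + 0.1365×121.1 + 0.2574×112.3 + 0.2434×104.9 = 105.5984 per 1,000.
Ratio = 85.2948 ÷ 105.5984 = 0.80773.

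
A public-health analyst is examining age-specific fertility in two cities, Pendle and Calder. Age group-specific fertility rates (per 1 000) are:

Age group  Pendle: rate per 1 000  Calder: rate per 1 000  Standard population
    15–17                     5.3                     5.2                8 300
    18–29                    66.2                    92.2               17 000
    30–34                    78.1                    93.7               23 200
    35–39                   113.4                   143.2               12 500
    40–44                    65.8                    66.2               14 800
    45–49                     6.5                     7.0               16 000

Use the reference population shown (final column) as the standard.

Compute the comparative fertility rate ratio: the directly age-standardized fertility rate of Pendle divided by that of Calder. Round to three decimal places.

0.822

Standard total = 91 800; weights = 0.0904, 0.1852, 0.2527, 0.1362, 0.1612, 0.1743.
Pendle: 0.0904×5.3 + 0.1852×66.2 + 0.2527×78.1 + 0.1362×113.4 + 0.1612×65.8 + 0.1743×6.5 = 59.6585 per 1 000.
Calder: 0.0904×5.2 + 0.1852×92.2 + 0.2527×93.7 + 0.1362×143.2 + 0.1612×66.2 + 0.1743×7.0 = 72.6161 per 1 000.
Ratio = 59.6585 ÷ 72.6161 = 0.82156.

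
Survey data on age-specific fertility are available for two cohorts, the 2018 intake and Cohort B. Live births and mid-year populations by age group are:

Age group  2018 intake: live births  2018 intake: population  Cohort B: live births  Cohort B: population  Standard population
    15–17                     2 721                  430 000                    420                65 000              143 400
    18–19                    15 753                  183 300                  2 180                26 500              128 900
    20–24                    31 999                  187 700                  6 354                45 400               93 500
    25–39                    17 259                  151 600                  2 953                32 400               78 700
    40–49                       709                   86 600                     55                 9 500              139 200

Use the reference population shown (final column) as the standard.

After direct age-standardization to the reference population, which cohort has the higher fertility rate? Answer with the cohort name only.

2018 intake

Age-specific rates per 1 000 for the 2018 intake: 6.328, 85.941, 170.479, 113.846, 8.187.
For Cohort B: 6.462, 82.264, 139.956, 91.142, 5.789.
Standard total = 583 700; weights = 0.2457, 0.2208, 0.1602, 0.1348, 0.2385.
The 2018 intake: 0.2457×6.328 + 0.2208×85.941 + 0.1602×170.479 + 0.1348×113.846 + 0.2385×8.187 = 65.1437 per 1 000.
Cohort B: 0.2457×6.462 + 0.2208×82.264 + 0.1602×139.956 + 0.1348×91.142 + 0.2385×5.789 = 55.8422 per 1 000.
The crude rates (65.86 vs 66.90) would put Cohort B higher, but that reflects its age composition; once standardized to a common age structure, the 2018 intake has the higher underlying rate.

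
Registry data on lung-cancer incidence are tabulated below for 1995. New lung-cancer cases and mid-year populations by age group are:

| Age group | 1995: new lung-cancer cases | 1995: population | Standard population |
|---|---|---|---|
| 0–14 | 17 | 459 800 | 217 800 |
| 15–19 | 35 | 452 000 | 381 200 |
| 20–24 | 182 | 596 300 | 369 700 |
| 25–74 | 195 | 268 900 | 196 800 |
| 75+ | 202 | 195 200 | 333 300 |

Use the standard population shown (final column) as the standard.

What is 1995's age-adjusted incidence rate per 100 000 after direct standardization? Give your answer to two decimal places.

Age-specific rates per 100 000 for 1995: 3.70, 7.74, 30.52, 72.52, 103.48.
Standard total = 1 498 800; weights = 0.1453, 0.2543, 0.2467, 0.1313, 0.2224.
Standardized rate: 0.1453×3.70 + 0.2543×7.74 + 0.2467×30.52 + 0.1313×72.52 + 0.2224×103.48 = 42.5697 per 100 000.

42.57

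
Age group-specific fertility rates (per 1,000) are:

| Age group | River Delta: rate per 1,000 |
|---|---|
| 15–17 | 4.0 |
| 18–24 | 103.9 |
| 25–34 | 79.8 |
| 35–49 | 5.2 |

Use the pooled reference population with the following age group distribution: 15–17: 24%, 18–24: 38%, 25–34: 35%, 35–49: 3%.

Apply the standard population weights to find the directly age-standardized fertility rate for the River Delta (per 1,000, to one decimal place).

68.5

Standard weights: 0.24, 0.38, 0.35, 0.03.
Standardized rate: 0.2400×4.0 + 0.3800×103.9 + 0.3500×79.8 + 0.0300×5.2 = 68.5280 per 1,000.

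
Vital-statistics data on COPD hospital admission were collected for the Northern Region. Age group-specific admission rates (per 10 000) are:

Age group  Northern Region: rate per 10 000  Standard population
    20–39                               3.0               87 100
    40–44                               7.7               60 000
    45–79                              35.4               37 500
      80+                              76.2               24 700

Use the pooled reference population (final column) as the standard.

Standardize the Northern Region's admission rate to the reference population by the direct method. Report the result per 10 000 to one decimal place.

18.8

Standard total = 209 300; weights = 0.4161, 0.2867, 0.1792, 0.1180.
Standardized rate: 0.4161×3.0 + 0.2867×7.7 + 0.1792×35.4 + 0.1180×76.2 = 18.7909 per 10 000.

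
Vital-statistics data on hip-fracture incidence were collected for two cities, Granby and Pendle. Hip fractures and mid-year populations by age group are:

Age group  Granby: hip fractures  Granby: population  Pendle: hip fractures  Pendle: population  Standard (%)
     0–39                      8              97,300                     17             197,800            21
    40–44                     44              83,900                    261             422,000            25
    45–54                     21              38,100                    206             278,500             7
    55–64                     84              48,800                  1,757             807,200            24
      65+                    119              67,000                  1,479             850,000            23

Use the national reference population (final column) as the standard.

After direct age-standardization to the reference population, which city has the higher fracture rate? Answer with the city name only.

Age-specific rates per 100,000 for Granby: 8.22, 52.44, 55.12, 172.13, 177.61.
For Pendle: 8.59, 61.85, 73.97, 217.67, 174.00.
Standard weights: 0.21, 0.25, 0.07, 0.24, 0.23.
Granby: 0.2100×8.22 + 0.2500×52.44 + 0.0700×55.12 + 0.2400×172.13 + 0.2300×177.61 = 100.8580 per 100,000.
Pendle: 0.2100×8.59 + 0.2500×61.85 + 0.0700×73.97 + 0.2400×217.67 + 0.2300×174.00 = 114.7045 per 100,000.

Pendle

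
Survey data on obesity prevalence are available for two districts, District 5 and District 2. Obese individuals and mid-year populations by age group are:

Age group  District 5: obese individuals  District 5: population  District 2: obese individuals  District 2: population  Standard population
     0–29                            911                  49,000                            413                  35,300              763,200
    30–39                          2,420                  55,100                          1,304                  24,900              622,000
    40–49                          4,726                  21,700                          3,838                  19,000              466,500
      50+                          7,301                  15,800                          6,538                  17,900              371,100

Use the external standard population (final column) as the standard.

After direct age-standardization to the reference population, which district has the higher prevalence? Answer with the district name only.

Age-specific rates per 1,000 for District 5: 18.592, 43.920, 217.788, 462.089.
For District 2: 11.700, 52.369, 202.000, 365.251.
Standard total = 2,222,800; weights = 0.3434, 0.2798, 0.2099, 0.1670.
District 5: 0.3434×18.592 + 0.2798×43.920 + 0.2099×217.788 + 0.1670×462.089 = 141.5273 per 1,000.
District 2: 0.3434×11.700 + 0.2798×52.369 + 0.2099×202.000 + 0.1670×365.251 = 122.0446 per 1,000.
The crude rates (108.46 vs 124.54) would put District 2 higher, but that reflects its age composition; once standardized to a common age structure, District 5 has the higher underlying rate.

District 5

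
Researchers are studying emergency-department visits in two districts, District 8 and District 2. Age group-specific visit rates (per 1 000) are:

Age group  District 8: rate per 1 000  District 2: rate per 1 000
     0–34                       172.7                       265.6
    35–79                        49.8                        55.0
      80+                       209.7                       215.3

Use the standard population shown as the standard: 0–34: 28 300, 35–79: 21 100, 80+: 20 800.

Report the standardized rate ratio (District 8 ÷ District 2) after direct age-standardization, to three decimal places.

0.783

Standard total = 70 200; weights = 0.4031, 0.3006, 0.2963.
District 8: 0.4031×172.7 + 0.3006×49.8 + 0.2963×209.7 = 146.7229 per 1 000.
District 2: 0.4031×265.6 + 0.3006×55.0 + 0.2963×215.3 = 187.3963 per 1 000.
Ratio = 146.7229 ÷ 187.3963 = 0.78296.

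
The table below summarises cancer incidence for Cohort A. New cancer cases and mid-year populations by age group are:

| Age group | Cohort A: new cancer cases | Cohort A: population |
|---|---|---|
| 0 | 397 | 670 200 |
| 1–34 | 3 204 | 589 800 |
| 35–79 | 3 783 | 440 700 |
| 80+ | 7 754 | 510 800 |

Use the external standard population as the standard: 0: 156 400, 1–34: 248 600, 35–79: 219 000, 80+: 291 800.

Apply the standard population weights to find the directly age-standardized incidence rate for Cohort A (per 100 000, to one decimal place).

846.5

Age-specific rates per 100 000 for Cohort A: 59.24, 543.23, 858.41, 1518.01.
Standard total = 915 800; weights = 0.1708, 0.2715, 0.2391, 0.3186.
Standardized rate: 0.1708×59.24 + 0.2715×543.23 + 0.2391×858.41 + 0.3186×1518.01 = 846.5380 per 100 000.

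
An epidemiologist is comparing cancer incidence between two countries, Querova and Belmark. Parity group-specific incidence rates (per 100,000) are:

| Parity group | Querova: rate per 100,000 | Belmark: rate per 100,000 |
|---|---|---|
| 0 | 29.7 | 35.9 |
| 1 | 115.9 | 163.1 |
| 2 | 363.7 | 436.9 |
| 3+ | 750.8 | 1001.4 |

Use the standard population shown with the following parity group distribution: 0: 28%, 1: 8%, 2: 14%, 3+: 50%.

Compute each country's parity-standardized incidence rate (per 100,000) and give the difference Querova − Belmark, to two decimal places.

Standard weights: 0.28, 0.08, 0.14, 0.50.
Querova: 0.2800×29.7 + 0.0800×115.9 + 0.1400×363.7 + 0.5000×750.8 = 443.9060 per 100,000.
Belmark: 0.2800×35.9 + 0.0800×163.1 + 0.1400×436.9 + 0.5000×1001.4 = 584.9660 per 100,000.
Difference = 443.9060 − 584.9660 = -141.0600.

-141.06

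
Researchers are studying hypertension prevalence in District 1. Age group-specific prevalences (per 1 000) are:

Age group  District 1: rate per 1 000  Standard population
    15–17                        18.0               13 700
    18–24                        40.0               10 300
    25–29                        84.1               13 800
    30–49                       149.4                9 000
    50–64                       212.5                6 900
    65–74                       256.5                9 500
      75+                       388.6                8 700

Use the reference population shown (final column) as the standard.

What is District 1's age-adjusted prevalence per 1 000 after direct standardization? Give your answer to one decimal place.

145.3

Standard total = 71 900; weights = 0.1905, 0.1433, 0.1919, 0.1252, 0.0960, 0.1321, 0.1210.
Standardized rate: 0.1905×18.0 + 0.1433×40.0 + 0.1919×84.1 + 0.1252×149.4 + 0.0960×212.5 + 0.1321×256.5 + 0.1210×388.6 = 145.3074 per 1 000.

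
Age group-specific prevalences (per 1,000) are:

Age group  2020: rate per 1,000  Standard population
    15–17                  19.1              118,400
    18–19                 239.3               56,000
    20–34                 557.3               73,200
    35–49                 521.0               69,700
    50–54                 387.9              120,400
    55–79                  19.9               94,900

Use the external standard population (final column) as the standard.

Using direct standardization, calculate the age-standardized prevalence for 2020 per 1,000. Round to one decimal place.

265.4

Standard total = 532,600; weights = 0.2223, 0.1051, 0.1374, 0.1309, 0.2261, 0.1782.
Standardized rate: 0.2223×19.1 + 0.1051×239.3 + 0.1374×557.3 + 0.1309×521.0 + 0.2261×387.9 + 0.1782×19.9 = 265.4186 per 1,000.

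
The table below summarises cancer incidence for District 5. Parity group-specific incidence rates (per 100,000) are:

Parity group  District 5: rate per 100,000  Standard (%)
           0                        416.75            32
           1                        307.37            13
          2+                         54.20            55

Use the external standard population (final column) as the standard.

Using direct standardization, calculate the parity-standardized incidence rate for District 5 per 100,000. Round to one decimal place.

Standard weights: 0.32, 0.13, 0.55.
Standardized rate: 0.3200×416.75 + 0.1300×307.37 + 0.5500×54.20 = 203.1281 per 100,000.

203.1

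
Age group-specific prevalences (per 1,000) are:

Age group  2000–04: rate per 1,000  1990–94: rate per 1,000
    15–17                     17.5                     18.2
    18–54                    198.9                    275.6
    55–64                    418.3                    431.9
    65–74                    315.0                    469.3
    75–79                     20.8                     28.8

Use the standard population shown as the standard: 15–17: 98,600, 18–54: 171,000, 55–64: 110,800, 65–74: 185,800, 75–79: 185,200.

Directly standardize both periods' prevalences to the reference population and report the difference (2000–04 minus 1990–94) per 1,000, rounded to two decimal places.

-59.68

Standard total = 751,400; weights = 0.1312, 0.2276, 0.1475, 0.2473, 0.2465.
2000–04: 0.1312×17.5 + 0.2276×198.9 + 0.1475×418.3 + 0.2473×315.0 + 0.2465×20.8 = 192.2600 per 1,000.
1990–94: 0.1312×18.2 + 0.2276×275.6 + 0.1475×431.9 + 0.2473×469.3 + 0.2465×28.8 = 251.9382 per 1,000.
Difference = 192.2600 − 251.9382 = -59.6781.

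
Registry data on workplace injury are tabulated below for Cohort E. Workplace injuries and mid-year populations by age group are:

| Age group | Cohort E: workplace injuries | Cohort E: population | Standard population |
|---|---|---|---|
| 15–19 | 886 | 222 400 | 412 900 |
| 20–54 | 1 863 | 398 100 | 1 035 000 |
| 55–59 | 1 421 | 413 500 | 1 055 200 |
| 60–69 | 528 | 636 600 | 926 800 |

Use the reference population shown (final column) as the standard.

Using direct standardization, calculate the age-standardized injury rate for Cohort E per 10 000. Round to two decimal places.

Age-specific rates per 10 000 for Cohort E: 39.84, 46.80, 34.37, 8.29.
Standard total = 3 429 900; weights = 0.1204, 0.3018, 0.3076, 0.2702.
Standardized rate: 0.1204×39.84 + 0.3018×46.80 + 0.3076×34.37 + 0.2702×8.29 = 31.7308 per 10 000.

31.73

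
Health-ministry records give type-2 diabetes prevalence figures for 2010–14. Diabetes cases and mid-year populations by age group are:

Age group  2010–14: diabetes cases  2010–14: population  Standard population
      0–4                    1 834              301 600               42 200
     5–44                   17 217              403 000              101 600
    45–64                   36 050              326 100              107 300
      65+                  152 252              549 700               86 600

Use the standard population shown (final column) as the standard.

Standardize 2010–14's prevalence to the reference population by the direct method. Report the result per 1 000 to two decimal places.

Age-specific rates per 1 000 for 2010–14: 6.081, 42.722, 110.549, 276.973.
Standard total = 337 700; weights = 0.1250, 0.3009, 0.3177, 0.2564.
Standardized rate: 0.1250×6.081 + 0.3009×42.722 + 0.3177×110.549 + 0.2564×276.973 = 119.7659 per 1 000.

119.77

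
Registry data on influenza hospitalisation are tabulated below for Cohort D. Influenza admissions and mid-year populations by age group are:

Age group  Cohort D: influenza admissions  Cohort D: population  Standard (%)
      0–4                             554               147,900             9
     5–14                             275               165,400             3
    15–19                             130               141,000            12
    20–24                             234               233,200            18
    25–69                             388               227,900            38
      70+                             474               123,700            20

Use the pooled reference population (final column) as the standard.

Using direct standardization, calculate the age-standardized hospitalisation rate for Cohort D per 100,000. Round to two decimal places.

Age-specific rates per 100,000 for Cohort D: 374.58, 166.26, 92.20, 100.34, 170.25, 383.19.
Standard weights: 0.09, 0.03, 0.12, 0.18, 0.38, 0.20.
Standardized rate: 0.0900×374.58 + 0.0300×166.26 + 0.1200×92.20 + 0.1800×100.34 + 0.3800×170.25 + 0.2000×383.19 = 209.1575 per 100,000.

209.16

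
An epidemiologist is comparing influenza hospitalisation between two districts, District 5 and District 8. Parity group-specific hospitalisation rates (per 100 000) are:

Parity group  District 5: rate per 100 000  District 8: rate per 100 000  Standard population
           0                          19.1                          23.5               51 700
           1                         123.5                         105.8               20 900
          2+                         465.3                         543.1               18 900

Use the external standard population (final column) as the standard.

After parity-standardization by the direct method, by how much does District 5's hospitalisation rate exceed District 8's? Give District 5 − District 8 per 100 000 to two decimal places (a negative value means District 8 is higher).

Standard total = 91 500; weights = 0.5650, 0.2284, 0.2066.
District 5: 0.5650×19.1 + 0.2284×123.5 + 0.2066×465.3 = 135.1125 per 100 000.
District 8: 0.5650×23.5 + 0.2284×105.8 + 0.2066×543.1 = 149.6258 per 100 000.
Difference = 135.1125 − 149.6258 = -14.5133.

-14.51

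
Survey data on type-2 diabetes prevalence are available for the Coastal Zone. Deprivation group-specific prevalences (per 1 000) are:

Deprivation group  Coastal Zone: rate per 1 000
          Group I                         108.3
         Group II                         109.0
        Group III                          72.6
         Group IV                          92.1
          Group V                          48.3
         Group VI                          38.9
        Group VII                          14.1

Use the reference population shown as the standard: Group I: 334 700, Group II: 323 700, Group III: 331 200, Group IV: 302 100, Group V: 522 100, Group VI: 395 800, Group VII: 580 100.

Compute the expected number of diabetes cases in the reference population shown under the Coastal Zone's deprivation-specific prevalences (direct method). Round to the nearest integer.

Expected diabetes cases = Σ (standard pop × deprivation-specific rate ÷ 1 000)
= 334 700×108.3/1 000 + 323 700×109.0/1 000 + 331 200×72.6/1 000 + 302 100×92.1/1 000 + 522 100×48.3/1 000 + 395 800×38.9/1 000 + 580 100×14.1/1 000
= 36248.01 + 35283.30 + 24045.12 + 27823.41 + 25217.43 + 15396.62 + 8179.41 = 172193.30.

172193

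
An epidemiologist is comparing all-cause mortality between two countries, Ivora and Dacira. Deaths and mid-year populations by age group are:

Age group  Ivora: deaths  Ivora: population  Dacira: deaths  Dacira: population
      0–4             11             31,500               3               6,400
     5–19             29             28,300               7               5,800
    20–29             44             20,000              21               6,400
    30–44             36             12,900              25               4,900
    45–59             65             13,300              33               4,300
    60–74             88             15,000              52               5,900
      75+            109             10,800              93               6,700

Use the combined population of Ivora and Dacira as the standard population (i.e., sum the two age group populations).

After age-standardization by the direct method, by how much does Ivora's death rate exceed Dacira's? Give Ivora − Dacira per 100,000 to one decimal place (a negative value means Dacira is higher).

Age-specific rates per 100,000 for Ivora: 34.92, 102.47, 220.00, 279.07, 488.72, 586.67, 1009.26.
For Dacira: 46.88, 120.69, 328.12, 510.20, 767.44, 881.36, 1388.06.
Combined standard total = 172,200; weights = 0.2201, 0.1980, 0.1533, 0.1034, 0.1022, 0.1214, 0.1016.
Ivora: 0.2201×34.92 + 0.1980×102.47 + 0.1533×220.00 + 0.1034×279.07 + 0.1022×488.72 + 0.1214×586.67 + 0.1016×1009.26 = 314.2750 per 100,000.
Dacira: 0.2201×46.88 + 0.1980×120.69 + 0.1533×328.12 + 0.1034×510.20 + 0.1022×767.44 + 0.1214×881.36 + 0.1016×1388.06 = 463.7315 per 100,000.
Difference = 314.2750 − 463.7315 = -149.4566.

-149.5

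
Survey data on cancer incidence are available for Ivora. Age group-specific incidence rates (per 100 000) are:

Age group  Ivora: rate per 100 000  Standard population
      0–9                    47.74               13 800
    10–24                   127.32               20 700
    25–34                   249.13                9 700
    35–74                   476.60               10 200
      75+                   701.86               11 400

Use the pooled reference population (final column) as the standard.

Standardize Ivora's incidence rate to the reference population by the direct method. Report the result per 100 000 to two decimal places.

282.27

Standard total = 65 800; weights = 0.2097, 0.3146, 0.1474, 0.1550, 0.1733.
Standardized rate: 0.2097×47.74 + 0.3146×127.32 + 0.1474×249.13 + 0.1550×476.60 + 0.1733×701.86 = 282.2708 per 100 000.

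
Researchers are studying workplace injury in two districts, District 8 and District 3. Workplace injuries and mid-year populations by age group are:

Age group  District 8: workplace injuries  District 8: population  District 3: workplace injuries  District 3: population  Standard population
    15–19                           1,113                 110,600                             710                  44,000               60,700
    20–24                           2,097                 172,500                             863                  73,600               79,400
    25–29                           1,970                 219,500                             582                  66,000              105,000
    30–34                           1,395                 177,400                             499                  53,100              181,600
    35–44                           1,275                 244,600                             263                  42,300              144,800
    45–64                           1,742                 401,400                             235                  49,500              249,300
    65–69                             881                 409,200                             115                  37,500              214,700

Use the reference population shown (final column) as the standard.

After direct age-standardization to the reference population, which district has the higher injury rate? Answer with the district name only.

Age-specific rates per 10,000 for District 8: 100.63, 121.57, 89.75, 78.64, 52.13, 43.40, 21.53.
For District 3: 161.36, 117.26, 88.18, 93.97, 62.17, 47.47, 30.67.
Standard total = 1,035,500; weights = 0.0586, 0.0767, 0.1014, 0.1754, 0.1398, 0.2408, 0.2073.
District 8: 0.0586×100.63 + 0.0767×121.57 + 0.1014×89.75 + 0.1754×78.64 + 0.1398×52.13 + 0.2408×43.40 + 0.2073×21.53 = 60.3130 per 10,000.
District 3: 0.0586×161.36 + 0.0767×117.26 + 0.1014×88.18 + 0.1754×93.97 + 0.1398×62.17 + 0.2408×47.47 + 0.2073×30.67 = 70.3545 per 10,000.

District 3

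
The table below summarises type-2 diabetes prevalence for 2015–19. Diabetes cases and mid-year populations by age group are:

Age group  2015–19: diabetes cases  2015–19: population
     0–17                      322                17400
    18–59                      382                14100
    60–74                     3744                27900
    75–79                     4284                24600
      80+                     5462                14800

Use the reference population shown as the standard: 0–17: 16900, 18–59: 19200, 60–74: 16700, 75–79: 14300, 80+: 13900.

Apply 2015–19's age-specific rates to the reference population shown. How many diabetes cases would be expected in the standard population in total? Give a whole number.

10694

Age-specific rates per 1000 for 2015–19: 18.506, 27.092, 134.194, 174.146, 369.054.
Expected diabetes cases = Σ (standard pop × age-specific rate ÷ 1000)
= 16900×18.506/1000 + 19200×27.092/1000 + 16700×134.194/1000 + 14300×174.146/1000 + 13900×369.054/1000
= 312.75 + 520.17 + 2241.03 + 2490.29 + 5129.85 = 10694.09.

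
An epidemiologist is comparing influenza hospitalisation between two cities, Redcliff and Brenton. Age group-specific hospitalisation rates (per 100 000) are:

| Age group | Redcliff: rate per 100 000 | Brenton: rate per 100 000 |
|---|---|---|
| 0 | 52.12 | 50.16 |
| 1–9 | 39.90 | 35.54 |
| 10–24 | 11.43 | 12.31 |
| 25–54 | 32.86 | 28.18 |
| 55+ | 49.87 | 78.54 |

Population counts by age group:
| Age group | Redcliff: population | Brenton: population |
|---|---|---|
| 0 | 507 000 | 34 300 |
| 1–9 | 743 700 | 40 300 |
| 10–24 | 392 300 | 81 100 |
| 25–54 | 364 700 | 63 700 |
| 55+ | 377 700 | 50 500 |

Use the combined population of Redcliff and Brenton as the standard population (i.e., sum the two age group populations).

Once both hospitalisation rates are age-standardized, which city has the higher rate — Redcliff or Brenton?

Brenton

Combined standard total = 2 655 300; weights = 0.2039, 0.2953, 0.1783, 0.1613, 0.1613.
Redcliff: 0.2039×52.12 + 0.2953×39.90 + 0.1783×11.43 + 0.1613×32.86 + 0.1613×49.87 = 37.7873 per 100 000.
Brenton: 0.2039×50.16 + 0.2953×35.54 + 0.1783×12.31 + 0.1613×28.18 + 0.1613×78.54 = 40.1257 per 100 000.
The crude rates (38.32 vs 36.73) would put Redcliff higher, but that reflects its age composition; once standardized to a common age structure, Brenton has the higher underlying rate.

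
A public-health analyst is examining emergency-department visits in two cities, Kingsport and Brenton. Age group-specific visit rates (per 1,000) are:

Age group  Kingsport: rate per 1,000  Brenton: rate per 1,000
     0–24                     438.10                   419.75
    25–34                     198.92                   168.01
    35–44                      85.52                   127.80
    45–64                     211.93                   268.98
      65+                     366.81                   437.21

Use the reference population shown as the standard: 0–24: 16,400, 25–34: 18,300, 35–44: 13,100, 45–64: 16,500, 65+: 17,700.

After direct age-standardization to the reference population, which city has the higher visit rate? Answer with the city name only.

Brenton

Standard total = 82,000; weights = 0.2000, 0.2232, 0.1598, 0.2012, 0.2159.
Kingsport: 0.2000×438.10 + 0.2232×198.92 + 0.1598×85.52 + 0.2012×211.93 + 0.2159×366.81 = 267.4972 per 1,000.
Brenton: 0.2000×419.75 + 0.2232×168.01 + 0.1598×127.80 + 0.2012×268.98 + 0.2159×437.21 = 290.3591 per 1,000.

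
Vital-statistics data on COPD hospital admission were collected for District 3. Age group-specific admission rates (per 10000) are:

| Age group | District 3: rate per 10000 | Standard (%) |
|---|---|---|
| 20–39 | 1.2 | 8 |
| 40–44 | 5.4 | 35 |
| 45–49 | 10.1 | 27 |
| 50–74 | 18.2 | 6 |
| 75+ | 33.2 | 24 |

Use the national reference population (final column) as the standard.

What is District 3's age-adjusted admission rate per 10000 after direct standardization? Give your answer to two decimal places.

Standard weights: 0.08, 0.35, 0.27, 0.06, 0.24.
Standardized rate: 0.0800×1.2 + 0.3500×5.4 + 0.2700×10.1 + 0.0600×18.2 + 0.2400×33.2 = 13.7730 per 10000.

13.77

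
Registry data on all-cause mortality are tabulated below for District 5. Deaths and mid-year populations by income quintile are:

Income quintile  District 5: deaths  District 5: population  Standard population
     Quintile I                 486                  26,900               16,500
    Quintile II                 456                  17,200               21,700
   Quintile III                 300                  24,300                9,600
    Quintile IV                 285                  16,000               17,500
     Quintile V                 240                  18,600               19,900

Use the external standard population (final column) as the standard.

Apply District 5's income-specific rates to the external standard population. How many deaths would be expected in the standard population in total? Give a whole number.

Income-specific rates per 100,000 for District 5: 1806.69, 2651.16, 1234.57, 1781.25, 1290.32.
Expected deaths = Σ (standard pop × income-specific rate ÷ 100,000)
= 16,500×1806.69/100,000 + 21,700×2651.16/100,000 + 9,600×1234.57/100,000 + 17,500×1781.25/100,000 + 19,900×1290.32/100,000
= 298.10 + 575.30 + 118.52 + 311.72 + 256.77 = 1560.42.

1560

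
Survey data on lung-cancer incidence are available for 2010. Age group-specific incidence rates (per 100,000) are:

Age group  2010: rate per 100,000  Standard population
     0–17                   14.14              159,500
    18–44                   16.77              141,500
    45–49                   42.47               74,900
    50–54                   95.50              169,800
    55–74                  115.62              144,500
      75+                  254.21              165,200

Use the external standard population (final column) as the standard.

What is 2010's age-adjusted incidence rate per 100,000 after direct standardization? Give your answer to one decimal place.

Standard total = 855,400; weights = 0.1865, 0.1654, 0.0876, 0.1985, 0.1689, 0.1931.
Standardized rate: 0.1865×14.14 + 0.1654×16.77 + 0.0876×42.47 + 0.1985×95.50 + 0.1689×115.62 + 0.1931×254.21 = 96.7124 per 100,000.

96.7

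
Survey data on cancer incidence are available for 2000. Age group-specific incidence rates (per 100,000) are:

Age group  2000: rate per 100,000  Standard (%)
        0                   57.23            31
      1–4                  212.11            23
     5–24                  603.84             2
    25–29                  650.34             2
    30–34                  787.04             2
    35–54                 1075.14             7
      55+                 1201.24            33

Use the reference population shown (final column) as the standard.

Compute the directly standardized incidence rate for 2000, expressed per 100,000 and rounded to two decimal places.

579.02

Standard weights: 0.31, 0.23, 0.02, 0.02, 0.02, 0.07, 0.33.
Standardized rate: 0.3100×57.23 + 0.2300×212.11 + 0.0200×603.84 + 0.0200×650.34 + 0.0200×787.04 + 0.0700×1075.14 + 0.3300×1201.24 = 579.0200 per 100,000.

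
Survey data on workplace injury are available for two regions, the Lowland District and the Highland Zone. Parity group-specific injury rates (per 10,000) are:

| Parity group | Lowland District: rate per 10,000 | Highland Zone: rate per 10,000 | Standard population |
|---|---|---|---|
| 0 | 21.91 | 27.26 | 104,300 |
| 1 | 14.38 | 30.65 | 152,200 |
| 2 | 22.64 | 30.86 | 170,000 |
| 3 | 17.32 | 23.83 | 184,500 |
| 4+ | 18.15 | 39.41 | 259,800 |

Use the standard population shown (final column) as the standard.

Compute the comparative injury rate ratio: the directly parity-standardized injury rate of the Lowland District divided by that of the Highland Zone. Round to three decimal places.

0.593

Standard total = 870,800; weights = 0.1198, 0.1748, 0.1952, 0.2119, 0.2983.
The Lowland District: 0.1198×21.91 + 0.1748×14.38 + 0.1952×22.64 + 0.2119×17.32 + 0.2983×18.15 = 18.6421 per 10,000.
The Highland Zone: 0.1198×27.26 + 0.1748×30.65 + 0.1952×30.86 + 0.2119×23.83 + 0.2983×39.41 = 31.4535 per 10,000.
Ratio = 18.6421 ÷ 31.4535 = 0.59269.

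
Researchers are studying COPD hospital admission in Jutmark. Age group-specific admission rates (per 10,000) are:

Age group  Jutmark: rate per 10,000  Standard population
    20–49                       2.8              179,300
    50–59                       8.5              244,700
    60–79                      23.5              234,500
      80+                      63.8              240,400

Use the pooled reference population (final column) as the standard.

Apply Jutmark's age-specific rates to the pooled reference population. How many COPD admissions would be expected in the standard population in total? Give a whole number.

2343

Expected COPD admissions = Σ (standard pop × age-specific rate ÷ 10,000)
= 179,300×2.8/10,000 + 244,700×8.5/10,000 + 234,500×23.5/10,000 + 240,400×63.8/10,000
= 50.20 + 208.00 + 551.08 + 1533.75 = 2343.03.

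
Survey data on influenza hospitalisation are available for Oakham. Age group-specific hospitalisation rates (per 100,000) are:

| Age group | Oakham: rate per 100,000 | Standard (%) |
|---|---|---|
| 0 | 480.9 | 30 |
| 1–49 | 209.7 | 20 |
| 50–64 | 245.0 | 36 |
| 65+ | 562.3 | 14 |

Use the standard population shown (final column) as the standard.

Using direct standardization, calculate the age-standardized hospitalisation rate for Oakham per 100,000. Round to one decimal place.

353.1

Standard weights: 0.30, 0.20, 0.36, 0.14.
Standardized rate: 0.3000×480.9 + 0.2000×209.7 + 0.3600×245.0 + 0.1400×562.3 = 353.1320 per 100,000.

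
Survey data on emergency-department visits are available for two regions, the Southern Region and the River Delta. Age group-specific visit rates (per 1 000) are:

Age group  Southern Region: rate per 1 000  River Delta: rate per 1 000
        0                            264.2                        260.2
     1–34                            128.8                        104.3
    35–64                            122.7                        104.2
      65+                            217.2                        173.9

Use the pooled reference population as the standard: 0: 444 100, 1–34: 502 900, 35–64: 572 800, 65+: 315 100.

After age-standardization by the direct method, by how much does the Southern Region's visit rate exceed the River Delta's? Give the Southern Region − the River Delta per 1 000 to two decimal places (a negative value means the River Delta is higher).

20.89

Standard total = 1 834 900; weights = 0.2420, 0.2741, 0.3122, 0.1717.
The Southern Region: 0.2420×264.2 + 0.2741×128.8 + 0.3122×122.7 + 0.1717×217.2 = 174.8471 per 1 000.
The River Delta: 0.2420×260.2 + 0.2741×104.3 + 0.3122×104.2 + 0.1717×173.9 = 153.9533 per 1 000.
Difference = 174.8471 − 153.9533 = 20.8938.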